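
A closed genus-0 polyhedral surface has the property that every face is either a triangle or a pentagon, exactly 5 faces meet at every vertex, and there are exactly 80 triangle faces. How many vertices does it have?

60

Let x be the number of pentagons; then F = 80 + x.
Edge–face incidences: 2E = 3·80 + 5·x = 240 + 5x.
Every vertex has degree 5, so 5V = 2E.
Euler: V − E + F = 2 ⇒ (2E)/5 − E + (80 + x) = 2.
Multiply by 10: 2·(2E) − 5·(2E) + 10·(80 + x) = 20, i.e. 800 + 10x − 3·(240 + 5x) = 20.
Collecting terms: −5x + 80 = 20, so −5x = −60, so x = 12.
Then 2E = 240 + 5·12 = 300, so E = 150, V = 2E/5 = 60, F = 80 + 12 = 92.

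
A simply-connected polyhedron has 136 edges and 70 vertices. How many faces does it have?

Here V − E + F = 2.
F = 2 − V + E = 2 − 70 + 136 = 68.

68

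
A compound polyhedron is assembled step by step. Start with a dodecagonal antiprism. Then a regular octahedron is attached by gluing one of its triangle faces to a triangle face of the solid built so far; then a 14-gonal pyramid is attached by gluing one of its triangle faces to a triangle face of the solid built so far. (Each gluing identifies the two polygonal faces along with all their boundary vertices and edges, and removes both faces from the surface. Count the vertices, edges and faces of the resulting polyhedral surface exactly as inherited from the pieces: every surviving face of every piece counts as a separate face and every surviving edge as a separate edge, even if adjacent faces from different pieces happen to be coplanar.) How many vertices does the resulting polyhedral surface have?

39

A dodecagonal antiprism: V=24, E=48, F=26.
Attach a regular octahedron (V=6, E=12, F=8) along a 3-gon: merge 3 vertices and 3 edges, delete both glued faces → V=27, E=57, F=32.
Attach a 14-gonal pyramid (V=15, E=28, F=15) along a 3-gon: merge 3 vertices and 3 edges, delete both glued faces → V=39, E=82, F=45.
Check: V − E + F = 39 − 82 + 45 = 2.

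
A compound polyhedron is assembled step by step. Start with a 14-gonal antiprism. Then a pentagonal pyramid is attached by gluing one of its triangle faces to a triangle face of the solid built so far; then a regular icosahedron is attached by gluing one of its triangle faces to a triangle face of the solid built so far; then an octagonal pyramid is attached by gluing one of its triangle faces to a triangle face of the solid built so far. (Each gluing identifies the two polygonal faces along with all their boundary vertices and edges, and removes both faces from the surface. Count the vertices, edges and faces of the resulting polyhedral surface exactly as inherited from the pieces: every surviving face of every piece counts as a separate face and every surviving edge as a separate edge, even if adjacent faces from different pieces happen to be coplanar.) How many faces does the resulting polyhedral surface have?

A 14-gonal antiprism: V=28, E=56, F=30.
Attach a pentagonal pyramid (V=6, E=10, F=6) along a 3-gon: merge 3 vertices and 3 edges, delete both glued faces → V=31, E=63, F=34.
Attach a regular icosahedron (V=12, E=30, F=20) along a 3-gon: merge 3 vertices and 3 edges, delete both glued faces → V=40, E=90, F=52.
Attach an octagonal pyramid (V=9, E=16, F=9) along a 3-gon: merge 3 vertices and 3 edges, delete both glued faces → V=46, E=103, F=59.
Check: V − E + F = 46 − 103 + 59 = 2.

59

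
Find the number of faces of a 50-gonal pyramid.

A pyramid on an n-gon base has one n-gon and n triangles: V = 50 + 1 = 51, E = 2·50 = 100, F = 50 + 1 = 51.

51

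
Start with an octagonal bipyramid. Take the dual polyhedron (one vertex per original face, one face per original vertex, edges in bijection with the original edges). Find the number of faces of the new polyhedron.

The base solid has V = 10, E = 24, F = 16.
The dual swaps V and F and preserves E: V′ = F = 16, E′ = E = 24, F′ = V = 10.

10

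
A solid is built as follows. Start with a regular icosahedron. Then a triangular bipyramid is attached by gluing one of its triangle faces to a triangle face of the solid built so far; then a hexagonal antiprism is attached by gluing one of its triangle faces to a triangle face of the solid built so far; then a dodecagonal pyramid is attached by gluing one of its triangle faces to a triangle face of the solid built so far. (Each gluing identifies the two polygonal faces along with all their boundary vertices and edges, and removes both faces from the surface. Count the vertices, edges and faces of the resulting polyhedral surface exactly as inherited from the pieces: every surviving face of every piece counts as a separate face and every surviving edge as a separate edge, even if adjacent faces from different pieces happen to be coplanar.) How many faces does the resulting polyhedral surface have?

A regular icosahedron: V=12, E=30, F=20.
Attach a triangular bipyramid (V=5, E=9, F=6) along a 3-gon: merge 3 vertices and 3 edges, delete both glued faces → V=14, E=36, F=24.
Attach a hexagonal antiprism (V=12, E=24, F=14) along a 3-gon: merge 3 vertices and 3 edges, delete both glued faces → V=23, E=57, F=36.
Attach a dodecagonal pyramid (V=13, E=24, F=13) along a 3-gon: merge 3 vertices and 3 edges, delete both glued faces → V=33, E=78, F=47.
Check: V − E + F = 33 − 78 + 47 = 2.

47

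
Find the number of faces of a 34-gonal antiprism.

70

An antiprism on an n-gon has two n-gon caps and 2n triangles: V = 2·34 = 68, E = 4·34 = 136, F = 2·34 + 2 = 70.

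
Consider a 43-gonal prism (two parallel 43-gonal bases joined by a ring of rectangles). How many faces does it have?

A prism on an n-gon has two n-gon bases and n rectangular sides: V = 2·43 = 86, E = 3·43 = 129, F = 43 + 2 = 45.
Check: V − E + F = 86 − 129 + 45 = 2.

45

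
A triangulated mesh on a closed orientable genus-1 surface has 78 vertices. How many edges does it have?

234

χ = 2 − 2·1 = 0, and every face is a triangle so 3F = 2E.
V − E + F = 0 with E = 3F/2 gives 78 − (3/2 − 1)·F = 0, so F = 156 and E = 234.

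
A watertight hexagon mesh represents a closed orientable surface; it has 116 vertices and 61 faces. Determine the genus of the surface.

Every face is a hexagon, so 2E = 6·61 = 366, giving E = 183.
χ = V − E + F = 116 − 183 + 61 = -6.
For a closed orientable surface χ = 2 − 2g, so g = (2 − (-6))/2 = 4.

4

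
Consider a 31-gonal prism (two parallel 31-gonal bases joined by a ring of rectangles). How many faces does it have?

33

A prism on an n-gon has two n-gon bases and n rectangular sides: V = 2·31 = 62, E = 3·31 = 93, F = 31 + 2 = 33.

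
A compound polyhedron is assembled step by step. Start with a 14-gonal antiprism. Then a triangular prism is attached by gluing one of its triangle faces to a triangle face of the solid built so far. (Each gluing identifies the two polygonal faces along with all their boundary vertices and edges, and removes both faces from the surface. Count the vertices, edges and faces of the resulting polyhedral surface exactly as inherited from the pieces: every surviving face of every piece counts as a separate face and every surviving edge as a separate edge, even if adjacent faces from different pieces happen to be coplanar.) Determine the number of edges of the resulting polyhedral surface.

A 14-gonal antiprism: V=28, E=56, F=30.
Attach a triangular prism (V=6, E=9, F=5) along a 3-gon: merge 3 vertices and 3 edges, delete both glued faces → V=31, E=62, F=33.
Check: V − E + F = 31 − 62 + 33 = 2.

62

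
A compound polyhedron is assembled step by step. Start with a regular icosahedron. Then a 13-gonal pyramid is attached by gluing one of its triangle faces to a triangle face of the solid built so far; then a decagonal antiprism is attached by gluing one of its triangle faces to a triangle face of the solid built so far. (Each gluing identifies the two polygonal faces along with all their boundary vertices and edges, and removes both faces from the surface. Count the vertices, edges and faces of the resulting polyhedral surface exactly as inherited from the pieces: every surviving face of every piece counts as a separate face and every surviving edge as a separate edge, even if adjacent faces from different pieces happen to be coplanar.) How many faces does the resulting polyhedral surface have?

52

A regular icosahedron: V=12, E=30, F=20.
Attach a 13-gonal pyramid (V=14, E=26, F=14) along a 3-gon: merge 3 vertices and 3 edges, delete both glued faces → V=23, E=53, F=32.
Attach a decagonal antiprism (V=20, E=40, F=22) along a 3-gon: merge 3 vertices and 3 edges, delete both glued faces → V=40, E=90, F=52.
Check: V − E + F = 40 − 90 + 52 = 2.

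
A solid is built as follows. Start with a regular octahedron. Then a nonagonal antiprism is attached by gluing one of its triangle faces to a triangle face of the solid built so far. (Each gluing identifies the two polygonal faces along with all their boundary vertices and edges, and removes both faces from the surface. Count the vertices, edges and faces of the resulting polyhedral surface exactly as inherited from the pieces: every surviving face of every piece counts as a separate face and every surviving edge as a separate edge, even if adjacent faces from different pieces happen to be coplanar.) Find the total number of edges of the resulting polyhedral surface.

A regular octahedron: V=6, E=12, F=8.
Attach a nonagonal antiprism (V=18, E=36, F=20) along a 3-gon: merge 3 vertices and 3 edges, delete both glued faces → V=21, E=45, F=26.
Check: V − E + F = 21 − 45 + 26 = 2.

45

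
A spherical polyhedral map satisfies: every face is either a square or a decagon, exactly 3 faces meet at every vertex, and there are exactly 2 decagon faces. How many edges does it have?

30

Let x be the number of squares; then F = 2 + x.
Edge–face incidences: 2E = 10·2 + 4·x = 20 + 4x.
Every vertex has degree 3, so 3V = 2E.
Euler: V − E + F = 2 ⇒ (2E)/3 − E + (2 + x) = 2.
Multiply by 6: 2·(2E) − 3·(2E) + 6·(2 + x) = 12, i.e. 12 + 6x − (20 + 4x) = 12.
Collecting terms: 2x − 8 = 12, so 2x = 20, so x = 10.
Then 2E = 20 + 4·10 = 60, so E = 30, V = 2E/3 = 20, F = 2 + 10 = 12.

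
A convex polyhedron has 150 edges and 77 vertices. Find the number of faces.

75

Here V − E + F = 2.
F = 2 − V + E = 2 − 77 + 150 = 75.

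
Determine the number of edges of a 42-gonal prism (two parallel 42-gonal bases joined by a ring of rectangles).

A prism on an n-gon has two n-gon bases and n rectangular sides: V = 2·42 = 84, E = 3·42 = 126, F = 42 + 2 = 44.

126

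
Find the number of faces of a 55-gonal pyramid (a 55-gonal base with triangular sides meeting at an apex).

56

A pyramid on an n-gon base has one n-gon and n triangles: V = 55 + 1 = 56, E = 2·55 = 110, F = 55 + 1 = 56.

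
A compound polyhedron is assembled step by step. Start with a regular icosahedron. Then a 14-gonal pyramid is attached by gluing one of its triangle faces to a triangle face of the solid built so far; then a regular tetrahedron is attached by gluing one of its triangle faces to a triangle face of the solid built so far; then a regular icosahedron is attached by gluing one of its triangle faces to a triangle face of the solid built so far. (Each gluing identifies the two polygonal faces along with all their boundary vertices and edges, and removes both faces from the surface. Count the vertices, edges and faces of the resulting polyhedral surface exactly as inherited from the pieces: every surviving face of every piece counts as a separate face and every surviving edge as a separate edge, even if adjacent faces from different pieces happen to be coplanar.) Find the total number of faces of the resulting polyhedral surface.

A regular icosahedron: V=12, E=30, F=20.
Attach a 14-gonal pyramid (V=15, E=28, F=15) along a 3-gon: merge 3 vertices and 3 edges, delete both glued faces → V=24, E=55, F=33.
Attach a regular tetrahedron (V=4, E=6, F=4) along a 3-gon: merge 3 vertices and 3 edges, delete both glued faces → V=25, E=58, F=35.
Attach a regular icosahedron (V=12, E=30, F=20) along a 3-gon: merge 3 vertices and 3 edges, delete both glued faces → V=34, E=85, F=53.
Check: V − E + F = 34 − 85 + 53 = 2.

53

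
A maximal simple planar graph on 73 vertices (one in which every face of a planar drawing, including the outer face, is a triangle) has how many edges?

213

In a plane triangulation 3F = 2E and V − E + F = 2, so E = 3V − 6 = 3·73 − 6 = 213.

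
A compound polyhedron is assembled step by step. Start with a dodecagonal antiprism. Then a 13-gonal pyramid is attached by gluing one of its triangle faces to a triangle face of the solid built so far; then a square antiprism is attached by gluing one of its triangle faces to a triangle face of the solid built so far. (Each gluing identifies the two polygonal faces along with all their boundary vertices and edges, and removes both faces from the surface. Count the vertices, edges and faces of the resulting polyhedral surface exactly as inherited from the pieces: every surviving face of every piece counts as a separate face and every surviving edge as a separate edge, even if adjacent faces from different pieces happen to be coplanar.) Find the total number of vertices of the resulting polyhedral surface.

40

A dodecagonal antiprism: V=24, E=48, F=26.
Attach a 13-gonal pyramid (V=14, E=26, F=14) along a 3-gon: merge 3 vertices and 3 edges, delete both glued faces → V=35, E=71, F=38.
Attach a square antiprism (V=8, E=16, F=10) along a 3-gon: merge 3 vertices and 3 edges, delete both glued faces → V=40, E=84, F=46.
Check: V − E + F = 40 − 84 + 46 = 2.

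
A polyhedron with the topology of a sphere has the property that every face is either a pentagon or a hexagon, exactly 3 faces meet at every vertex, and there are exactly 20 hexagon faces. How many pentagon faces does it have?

12

Let x be the number of pentagons; then F = 20 + x.
Edge–face incidences: 2E = 6·20 + 5·x = 120 + 5x.
Every vertex has degree 3, so 3V = 2E.
Euler: V − E + F = 2 ⇒ (2E)/3 − E + (20 + x) = 2.
Multiply by 6: 2·(2E) − 3·(2E) + 6·(20 + x) = 12, i.e. 120 + 6x − (120 + 5x) = 12.
Collecting terms: x = 12.
Then 2E = 120 + 5·12 = 180, so E = 90, V = 2E/3 = 60, F = 20 + 12 = 32.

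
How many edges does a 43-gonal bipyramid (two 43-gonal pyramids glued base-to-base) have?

129

A bipyramid over an n-gon has 2n triangular faces and n + 2 vertices: V = 43 + 2 = 45, E = 3·43 = 129, F = 2·43 = 86.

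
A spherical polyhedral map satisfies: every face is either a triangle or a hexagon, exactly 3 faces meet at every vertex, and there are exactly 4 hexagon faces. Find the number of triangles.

Let x be the number of triangles; then F = 4 + x.
Edge–face incidences: 2E = 6·4 + 3·x = 24 + 3x.
Every vertex has degree 3, so 3V = 2E.
Euler: V − E + F = 2 ⇒ (2E)/3 − E + (4 + x) = 2.
Multiply by 6: 2·(2E) − 3·(2E) + 6·(4 + x) = 12, i.e. 24 + 6x − (24 + 3x) = 12.
Collecting terms: 3x = 12, so x = 4.
Then 2E = 24 + 3·4 = 36, so E = 18, V = 2E/3 = 12, F = 4 + 4 = 8.

4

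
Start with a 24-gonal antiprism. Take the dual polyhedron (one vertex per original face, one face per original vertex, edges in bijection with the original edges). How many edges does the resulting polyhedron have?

96

The base solid has V = 48, E = 96, F = 50.
The dual swaps V and F and preserves E: V′ = F = 50, E′ = E = 96, F′ = V = 48.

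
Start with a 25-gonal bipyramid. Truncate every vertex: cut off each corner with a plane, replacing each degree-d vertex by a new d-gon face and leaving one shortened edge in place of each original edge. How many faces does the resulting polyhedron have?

The base solid has V = 27, E = 75, F = 50.
Truncation replaces each original edge-end by a new vertex, so V′ = 2E = 150.
Each original edge survives, and each old vertex of degree d contributes d new edges; summing degrees gives Σd = 2E, so E′ = E + 2E = 3E = 225.
Each original face survives and each original vertex becomes one new face: F′ = F + V = 77.

77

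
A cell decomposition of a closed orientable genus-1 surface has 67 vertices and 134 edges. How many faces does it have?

For a closed orientable surface of genus 1, χ = 2 − 2·1 = 0.
F = 0 − V + E = 0 − 67 + 134 = 67.

67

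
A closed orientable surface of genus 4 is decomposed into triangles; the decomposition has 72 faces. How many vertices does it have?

30

χ = 2 − 2·4 = -6, and every face is a triangle so 3F = 2E.
E = 3·72/2 = 108. Then V = -6 + E − F = -6 + 108 − 72 = 30.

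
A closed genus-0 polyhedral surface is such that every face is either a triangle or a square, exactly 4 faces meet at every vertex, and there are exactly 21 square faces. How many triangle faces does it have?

8

Let x be the number of triangles; then F = 21 + x.
Edge–face incidences: 2E = 4·21 + 3·x = 84 + 3x.
Every vertex has degree 4, so 4V = 2E.
Euler: V − E + F = 2 ⇒ (2E)/4 − E + (21 + x) = 2.
Multiply by 8: 2·(2E) − 4·(2E) + 8·(21 + x) = 16, i.e. 168 + 8x − 2·(84 + 3x) = 16.
Collecting terms: 2x = 16, so x = 8.
Then 2E = 84 + 3·8 = 108, so E = 54, V = 2E/4 = 27, F = 21 + 8 = 29.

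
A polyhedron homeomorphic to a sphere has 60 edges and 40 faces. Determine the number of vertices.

Here V − E + F = 2.
V = 2 + E − F = 2 + 60 − 40 = 22.

22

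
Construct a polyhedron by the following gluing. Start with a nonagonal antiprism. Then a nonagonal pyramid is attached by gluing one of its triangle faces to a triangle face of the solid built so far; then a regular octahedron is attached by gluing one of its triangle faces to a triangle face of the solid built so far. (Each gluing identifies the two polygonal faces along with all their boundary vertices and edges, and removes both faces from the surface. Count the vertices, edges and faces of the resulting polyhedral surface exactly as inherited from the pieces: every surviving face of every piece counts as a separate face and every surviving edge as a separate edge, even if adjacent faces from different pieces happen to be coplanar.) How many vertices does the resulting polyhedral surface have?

A nonagonal antiprism: V=18, E=36, F=20.
Attach a nonagonal pyramid (V=10, E=18, F=10) along a 3-gon: merge 3 vertices and 3 edges, delete both glued faces → V=25, E=51, F=28.
Attach a regular octahedron (V=6, E=12, F=8) along a 3-gon: merge 3 vertices and 3 edges, delete both glued faces → V=28, E=60, F=34.
Check: V − E + F = 28 − 60 + 34 = 2.

28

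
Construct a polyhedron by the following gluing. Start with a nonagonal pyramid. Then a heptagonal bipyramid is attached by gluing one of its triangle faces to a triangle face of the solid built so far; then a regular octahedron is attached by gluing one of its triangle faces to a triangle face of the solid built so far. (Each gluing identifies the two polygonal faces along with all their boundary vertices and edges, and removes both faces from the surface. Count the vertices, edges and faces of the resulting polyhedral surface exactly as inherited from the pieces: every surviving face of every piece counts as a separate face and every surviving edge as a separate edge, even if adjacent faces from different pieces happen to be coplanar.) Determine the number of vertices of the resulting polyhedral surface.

A nonagonal pyramid: V=10, E=18, F=10.
Attach a heptagonal bipyramid (V=9, E=21, F=14) along a 3-gon: merge 3 vertices and 3 edges, delete both glued faces → V=16, E=36, F=22.
Attach a regular octahedron (V=6, E=12, F=8) along a 3-gon: merge 3 vertices and 3 edges, delete both glued faces → V=19, E=45, F=28.
Check: V − E + F = 19 − 45 + 28 = 2.

19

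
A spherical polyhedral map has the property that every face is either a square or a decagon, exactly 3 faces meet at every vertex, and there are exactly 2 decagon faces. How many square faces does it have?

Let x be the number of squares; then F = 2 + x.
Edge–face incidences: 2E = 10·2 + 4·x = 20 + 4x.
Every vertex has degree 3, so 3V = 2E.
Euler: V − E + F = 2 ⇒ (2E)/3 − E + (2 + x) = 2.
Multiply by 6: 2·(2E) − 3·(2E) + 6·(2 + x) = 12, i.e. 12 + 6x − (20 + 4x) = 12.
Collecting terms: 2x − 8 = 12, so 2x = 20, so x = 10.
Then 2E = 20 + 4·10 = 60, so E = 30, V = 2E/3 = 20, F = 2 + 10 = 12.

10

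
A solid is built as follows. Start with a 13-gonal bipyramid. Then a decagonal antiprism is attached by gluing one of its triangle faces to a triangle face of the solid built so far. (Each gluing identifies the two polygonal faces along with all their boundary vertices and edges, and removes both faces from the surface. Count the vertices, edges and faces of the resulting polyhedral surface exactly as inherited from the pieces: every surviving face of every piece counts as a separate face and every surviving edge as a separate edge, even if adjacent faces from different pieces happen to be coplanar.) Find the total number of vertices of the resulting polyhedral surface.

32

A 13-gonal bipyramid: V=15, E=39, F=26.
Attach a decagonal antiprism (V=20, E=40, F=22) along a 3-gon: merge 3 vertices and 3 edges, delete both glued faces → V=32, E=76, F=46.
Check: V − E + F = 32 − 76 + 46 = 2.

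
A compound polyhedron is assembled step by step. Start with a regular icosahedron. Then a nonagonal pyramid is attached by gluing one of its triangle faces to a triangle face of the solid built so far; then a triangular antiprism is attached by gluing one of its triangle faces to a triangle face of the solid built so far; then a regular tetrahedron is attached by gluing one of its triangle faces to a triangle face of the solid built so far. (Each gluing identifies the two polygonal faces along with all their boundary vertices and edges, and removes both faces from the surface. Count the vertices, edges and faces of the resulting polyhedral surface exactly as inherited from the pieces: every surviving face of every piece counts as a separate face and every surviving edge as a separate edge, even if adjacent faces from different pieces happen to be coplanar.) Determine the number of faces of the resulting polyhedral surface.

A regular icosahedron: V=12, E=30, F=20.
Attach a nonagonal pyramid (V=10, E=18, F=10) along a 3-gon: merge 3 vertices and 3 edges, delete both glued faces → V=19, E=45, F=28.
Attach a triangular antiprism (V=6, E=12, F=8) along a 3-gon: merge 3 vertices and 3 edges, delete both glued faces → V=22, E=54, F=34.
Attach a regular tetrahedron (V=4, E=6, F=4) along a 3-gon: merge 3 vertices and 3 edges, delete both glued faces → V=23, E=57, F=36.
Check: V − E + F = 23 − 57 + 36 = 2.

36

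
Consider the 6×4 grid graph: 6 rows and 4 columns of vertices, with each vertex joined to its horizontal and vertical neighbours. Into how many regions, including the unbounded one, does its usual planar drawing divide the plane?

The grid has V = 6·4 = 24 vertices and E = 6·3 + 4·5 = 38 edges.
F = 2 − V + E = 2 − 24 + 38 = 16.

16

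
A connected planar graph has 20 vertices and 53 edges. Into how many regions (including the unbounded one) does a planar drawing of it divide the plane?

Euler's formula for a connected plane graph: V − E + F = 2, so F = 2 − 20 + 53 = 35.

35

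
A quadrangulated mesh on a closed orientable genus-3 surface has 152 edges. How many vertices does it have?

72

χ = 2 − 2·3 = -4, and every face is a square so 4F = 2E.
F = 2E/4 = 76. Then V = -4 + E − F = -4 + 152 − 76 = 72.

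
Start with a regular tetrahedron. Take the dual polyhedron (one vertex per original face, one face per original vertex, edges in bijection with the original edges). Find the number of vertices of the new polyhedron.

The base solid has V = 4, E = 6, F = 4.
The dual swaps V and F and preserves E: V′ = F = 4, E′ = E = 6, F′ = V = 4.

4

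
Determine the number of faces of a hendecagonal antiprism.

An antiprism on an n-gon has two n-gon caps and 2n triangles: V = 2·11 = 22, E = 4·11 = 44, F = 2·11 + 2 = 24.

24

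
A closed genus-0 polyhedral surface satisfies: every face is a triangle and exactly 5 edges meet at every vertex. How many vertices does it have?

Each face has 3 edges and each edge borders two faces, so 2E = 3F.
Each vertex has degree 5, so 5V = 2E and hence V = 3F/5.
Euler: V − E + F = 2 ⇒ (3F/5) − (3F/2) + F = 2.
Multiply by 10: (6 − 15 + 10)F = 20, i.e. 1F = 20.
So F = 20, E = 3·20/2 = 30, V = 3·20/5 = 12.

12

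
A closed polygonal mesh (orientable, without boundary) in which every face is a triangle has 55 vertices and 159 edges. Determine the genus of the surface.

Every face is a triangle and each edge borders two faces, so 3F = 2·159, giving F = 106.
χ = V − E + F = 55 − 159 + 106 = 2.
For a closed orientable surface χ = 2 − 2g, so g = (2 − (2))/2 = 0.

0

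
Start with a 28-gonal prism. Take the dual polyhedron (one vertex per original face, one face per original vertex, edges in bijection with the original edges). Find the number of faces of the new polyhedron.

The base solid has V = 56, E = 84, F = 30.
The dual swaps V and F and preserves E: V′ = F = 30, E′ = E = 84, F′ = V = 56.

56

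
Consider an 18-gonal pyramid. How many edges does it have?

36

A pyramid on an n-gon base has one n-gon and n triangles: V = 18 + 1 = 19, E = 2·18 = 36, F = 18 + 1 = 19.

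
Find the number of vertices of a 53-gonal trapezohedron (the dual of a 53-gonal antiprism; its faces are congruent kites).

The n-trapezohedron (dual of the n-antiprism) has V = 2·53 + 2 = 108, E = 4·53 = 212, F = 2·53 = 106.
Check: V − E + F = 108 − 212 + 106 = 2.

108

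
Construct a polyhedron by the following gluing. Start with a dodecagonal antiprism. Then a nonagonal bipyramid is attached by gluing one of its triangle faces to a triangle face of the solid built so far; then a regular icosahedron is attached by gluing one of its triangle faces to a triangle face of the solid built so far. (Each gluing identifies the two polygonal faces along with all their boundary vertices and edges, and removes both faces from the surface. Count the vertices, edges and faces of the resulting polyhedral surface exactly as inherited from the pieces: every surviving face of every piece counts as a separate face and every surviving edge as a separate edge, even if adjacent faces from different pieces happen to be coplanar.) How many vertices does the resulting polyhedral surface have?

A dodecagonal antiprism: V=24, E=48, F=26.
Attach a nonagonal bipyramid (V=11, E=27, F=18) along a 3-gon: merge 3 vertices and 3 edges, delete both glued faces → V=32, E=72, F=42.
Attach a regular icosahedron (V=12, E=30, F=20) along a 3-gon: merge 3 vertices and 3 edges, delete both glued faces → V=41, E=99, F=60.
Check: V − E + F = 41 − 99 + 60 = 2.

41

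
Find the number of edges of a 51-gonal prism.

153

A prism on an n-gon has two n-gon bases and n rectangular sides: V = 2·51 = 102, E = 3·51 = 153, F = 51 + 2 = 53.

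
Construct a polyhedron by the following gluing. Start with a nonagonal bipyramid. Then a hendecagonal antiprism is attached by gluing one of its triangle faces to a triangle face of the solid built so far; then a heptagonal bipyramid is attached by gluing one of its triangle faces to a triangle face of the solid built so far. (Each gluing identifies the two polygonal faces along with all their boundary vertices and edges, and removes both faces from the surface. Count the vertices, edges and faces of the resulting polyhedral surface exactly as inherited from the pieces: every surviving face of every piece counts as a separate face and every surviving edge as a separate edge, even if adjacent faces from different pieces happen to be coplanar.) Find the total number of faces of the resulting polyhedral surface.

A nonagonal bipyramid: V=11, E=27, F=18.
Attach a hendecagonal antiprism (V=22, E=44, F=24) along a 3-gon: merge 3 vertices and 3 edges, delete both glued faces → V=30, E=68, F=40.
Attach a heptagonal bipyramid (V=9, E=21, F=14) along a 3-gon: merge 3 vertices and 3 edges, delete both glued faces → V=36, E=86, F=52.
Check: V − E + F = 36 − 86 + 52 = 2.

52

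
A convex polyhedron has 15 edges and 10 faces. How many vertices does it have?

Here V − E + F = 2.
V = 2 + E − F = 2 + 15 − 10 = 7.

7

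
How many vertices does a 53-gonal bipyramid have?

A bipyramid over an n-gon has 2n triangular faces and n + 2 vertices: V = 53 + 2 = 55, E = 3·53 = 159, F = 2·53 = 106.

55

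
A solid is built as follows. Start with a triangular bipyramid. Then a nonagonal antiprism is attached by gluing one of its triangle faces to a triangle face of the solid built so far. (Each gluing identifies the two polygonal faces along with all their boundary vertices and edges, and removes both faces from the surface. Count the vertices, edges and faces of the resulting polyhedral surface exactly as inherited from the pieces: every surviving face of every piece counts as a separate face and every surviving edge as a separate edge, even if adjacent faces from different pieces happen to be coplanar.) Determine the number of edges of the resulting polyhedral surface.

A triangular bipyramid: V=5, E=9, F=6.
Attach a nonagonal antiprism (V=18, E=36, F=20) along a 3-gon: merge 3 vertices and 3 edges, delete both glued faces → V=20, E=42, F=24.
Check: V − E + F = 20 − 42 + 24 = 2.

42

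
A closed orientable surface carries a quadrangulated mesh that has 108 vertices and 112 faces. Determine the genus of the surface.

3

Every face is a square, so 2E = 4·112 = 448, giving E = 224.
χ = V − E + F = 108 − 224 + 112 = -4.
For a closed orientable surface χ = 2 − 2g, so g = (2 − (-4))/2 = 3.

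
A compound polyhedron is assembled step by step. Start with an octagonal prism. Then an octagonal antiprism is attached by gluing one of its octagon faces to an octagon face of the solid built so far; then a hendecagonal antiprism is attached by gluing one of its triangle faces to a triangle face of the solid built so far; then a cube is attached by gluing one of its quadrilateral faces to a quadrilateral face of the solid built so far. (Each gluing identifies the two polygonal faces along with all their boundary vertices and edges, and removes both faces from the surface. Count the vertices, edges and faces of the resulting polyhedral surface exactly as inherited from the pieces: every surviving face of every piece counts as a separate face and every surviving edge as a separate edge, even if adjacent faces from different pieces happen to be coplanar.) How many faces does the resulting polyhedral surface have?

52

An octagonal prism: V=16, E=24, F=10.
Attach an octagonal antiprism (V=16, E=32, F=18) along an 8-gon: merge 8 vertices and 8 edges, delete both glued faces → V=24, E=48, F=26.
Attach a hendecagonal antiprism (V=22, E=44, F=24) along a 3-gon: merge 3 vertices and 3 edges, delete both glued faces → V=43, E=89, F=48.
Attach a cube (V=8, E=12, F=6) along a 4-gon: merge 4 vertices and 4 edges, delete both glued faces → V=47, E=97, F=52.
Check: V − E + F = 47 − 97 + 52 = 2.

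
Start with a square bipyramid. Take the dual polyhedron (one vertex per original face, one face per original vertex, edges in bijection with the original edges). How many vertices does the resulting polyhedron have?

8

The base solid has V = 6, E = 12, F = 8.
The dual swaps V and F and preserves E: V′ = F = 8, E′ = E = 12, F′ = V = 6.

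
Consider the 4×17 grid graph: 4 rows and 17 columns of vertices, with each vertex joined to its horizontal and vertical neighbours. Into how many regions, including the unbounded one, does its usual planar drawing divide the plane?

49

The grid has V = 4·17 = 68 vertices and E = 4·16 + 17·3 = 115 edges.
F = 2 − V + E = 2 − 68 + 115 = 49.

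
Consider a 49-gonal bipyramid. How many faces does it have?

A bipyramid over an n-gon has 2n triangular faces and n + 2 vertices: V = 49 + 2 = 51, E = 3·49 = 147, F = 2·49 = 98.

98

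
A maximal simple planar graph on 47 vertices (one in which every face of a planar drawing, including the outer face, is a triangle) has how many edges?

In a plane triangulation 3F = 2E and V − E + F = 2, so E = 3V − 6 = 3·47 − 6 = 135.

135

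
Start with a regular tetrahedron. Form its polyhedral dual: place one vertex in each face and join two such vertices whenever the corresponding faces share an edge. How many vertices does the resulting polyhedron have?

4

The base solid has V = 4, E = 6, F = 4.
The dual swaps V and F and preserves E: V′ = F = 4, E′ = E = 6, F′ = V = 4.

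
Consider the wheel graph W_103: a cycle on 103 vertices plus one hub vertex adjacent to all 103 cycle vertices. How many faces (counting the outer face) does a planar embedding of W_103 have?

104

W_103 has V = 103 + 1 = 104 vertices and E = 2·103 = 206 edges.
By Euler's formula F = 2 − V + E = 2 − 104 + 206 = 104.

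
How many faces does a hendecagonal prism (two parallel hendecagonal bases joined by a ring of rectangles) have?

A prism on an n-gon has two n-gon bases and n rectangular sides: V = 2·11 = 22, E = 3·11 = 33, F = 11 + 2 = 13.

13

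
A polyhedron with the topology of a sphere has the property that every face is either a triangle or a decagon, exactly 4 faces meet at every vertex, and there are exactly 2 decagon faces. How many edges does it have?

40

Let x be the number of triangles; then F = 2 + x.
Edge–face incidences: 2E = 10·2 + 3·x = 20 + 3x.
Every vertex has degree 4, so 4V = 2E.
Euler: V − E + F = 2 ⇒ (2E)/4 − E + (2 + x) = 2.
Multiply by 8: 2·(2E) − 4·(2E) + 8·(2 + x) = 16, i.e. 16 + 8x − 2·(20 + 3x) = 16.
Collecting terms: 2x − 24 = 16, so 2x = 40, so x = 20.
Then 2E = 20 + 3·20 = 80, so E = 40, V = 2E/4 = 20, F = 2 + 20 = 22.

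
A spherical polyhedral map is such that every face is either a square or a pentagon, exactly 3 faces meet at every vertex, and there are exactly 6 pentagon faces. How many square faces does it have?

3

Let x be the number of squares; then F = 6 + x.
Edge–face incidences: 2E = 5·6 + 4·x = 30 + 4x.
Every vertex has degree 3, so 3V = 2E.
Euler: V − E + F = 2 ⇒ (2E)/3 − E + (6 + x) = 2.
Multiply by 6: 2·(2E) − 3·(2E) + 6·(6 + x) = 12, i.e. 36 + 6x − (30 + 4x) = 12.
Collecting terms: 2x + 6 = 12, so 2x = 6, so x = 3.
Then 2E = 30 + 4·3 = 42, so E = 21, V = 2E/3 = 14, F = 6 + 3 = 9.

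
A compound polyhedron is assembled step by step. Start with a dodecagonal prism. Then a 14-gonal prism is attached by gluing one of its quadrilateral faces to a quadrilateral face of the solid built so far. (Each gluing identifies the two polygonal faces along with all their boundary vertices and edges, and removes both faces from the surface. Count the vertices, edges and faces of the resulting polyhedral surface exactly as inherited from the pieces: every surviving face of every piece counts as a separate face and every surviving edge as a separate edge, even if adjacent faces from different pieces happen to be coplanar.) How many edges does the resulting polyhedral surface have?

A dodecagonal prism: V=24, E=36, F=14.
Attach a 14-gonal prism (V=28, E=42, F=16) along a 4-gon: merge 4 vertices and 4 edges, delete both glued faces → V=48, E=74, F=28.
Check: V − E + F = 48 − 74 + 28 = 2.

74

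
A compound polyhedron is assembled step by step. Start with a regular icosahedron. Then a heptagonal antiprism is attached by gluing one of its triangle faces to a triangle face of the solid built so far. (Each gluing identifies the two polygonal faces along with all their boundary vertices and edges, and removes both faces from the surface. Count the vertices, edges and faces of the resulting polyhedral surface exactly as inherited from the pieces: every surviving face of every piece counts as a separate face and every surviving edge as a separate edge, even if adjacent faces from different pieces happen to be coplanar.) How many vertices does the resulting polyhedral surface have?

A regular icosahedron: V=12, E=30, F=20.
Attach a heptagonal antiprism (V=14, E=28, F=16) along a 3-gon: merge 3 vertices and 3 edges, delete both glued faces → V=23, E=55, F=34.
Check: V − E + F = 23 − 55 + 34 = 2.

23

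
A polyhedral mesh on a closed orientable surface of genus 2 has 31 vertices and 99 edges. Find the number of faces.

For a closed orientable surface of genus 2, χ = 2 − 2·2 = -2.
F = -2 − V + E = -2 − 31 + 99 = 66.

66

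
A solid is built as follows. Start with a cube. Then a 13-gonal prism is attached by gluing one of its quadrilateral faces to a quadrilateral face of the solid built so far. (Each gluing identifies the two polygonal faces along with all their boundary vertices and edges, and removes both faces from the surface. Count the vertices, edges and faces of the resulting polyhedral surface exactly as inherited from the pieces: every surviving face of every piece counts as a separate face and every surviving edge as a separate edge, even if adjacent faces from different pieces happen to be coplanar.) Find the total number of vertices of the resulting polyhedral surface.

30

A cube: V=8, E=12, F=6.
Attach a 13-gonal prism (V=26, E=39, F=15) along a 4-gon: merge 4 vertices and 4 edges, delete both glued faces → V=30, E=47, F=19.
Check: V − E + F = 30 − 47 + 19 = 2.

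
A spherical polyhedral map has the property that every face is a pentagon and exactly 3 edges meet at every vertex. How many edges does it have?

30

Each face has 5 edges and each edge borders two faces, so 2E = 5F.
Each vertex has degree 3, so 3V = 2E and hence V = 5F/3.
Euler: V − E + F = 2 ⇒ (5F/3) − (5F/2) + F = 2.
Multiply by 6: (10 − 15 + 6)F = 12, i.e. 1F = 12.
So F = 12, E = 5·12/2 = 30, V = 5·12/3 = 20.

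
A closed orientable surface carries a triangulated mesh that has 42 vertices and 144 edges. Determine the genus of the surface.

4

Every face is a triangle and each edge borders two faces, so 3F = 2·144, giving F = 96.
χ = V − E + F = 42 − 144 + 96 = -6.
For a closed orientable surface χ = 2 − 2g, so g = (2 − (-6))/2 = 4.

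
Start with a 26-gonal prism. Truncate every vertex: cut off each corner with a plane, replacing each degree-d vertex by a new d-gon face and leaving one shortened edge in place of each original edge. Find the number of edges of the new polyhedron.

The base solid has V = 52, E = 78, F = 28.
Truncation replaces each original edge-end by a new vertex, so V′ = 2E = 156.
Each original edge survives, and each old vertex of degree d contributes d new edges; summing degrees gives Σd = 2E, so E′ = E + 2E = 3E = 234.
Each original face survives and each original vertex becomes one new face: F′ = F + V = 80.

234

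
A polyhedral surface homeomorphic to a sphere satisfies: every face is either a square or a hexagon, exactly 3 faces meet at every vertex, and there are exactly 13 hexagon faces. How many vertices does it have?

34

Let x be the number of squares; then F = 13 + x.
Edge–face incidences: 2E = 6·13 + 4·x = 78 + 4x.
Every vertex has degree 3, so 3V = 2E.
Euler: V − E + F = 2 ⇒ (2E)/3 − E + (13 + x) = 2.
Multiply by 6: 2·(2E) − 3·(2E) + 6·(13 + x) = 12, i.e. 78 + 6x − (78 + 4x) = 12.
Collecting terms: 2x = 12, so x = 6.
Then 2E = 78 + 4·6 = 102, so E = 51, V = 2E/3 = 34, F = 13 + 6 = 19.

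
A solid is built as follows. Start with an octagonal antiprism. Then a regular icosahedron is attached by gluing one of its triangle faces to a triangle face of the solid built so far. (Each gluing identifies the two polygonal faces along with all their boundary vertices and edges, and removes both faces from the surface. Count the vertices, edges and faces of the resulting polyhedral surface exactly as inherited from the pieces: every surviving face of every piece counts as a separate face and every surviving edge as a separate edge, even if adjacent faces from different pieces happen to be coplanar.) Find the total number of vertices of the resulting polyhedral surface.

An octagonal antiprism: V=16, E=32, F=18.
Attach a regular icosahedron (V=12, E=30, F=20) along a 3-gon: merge 3 vertices and 3 edges, delete both glued faces → V=25, E=59, F=36.
Check: V − E + F = 25 − 59 + 36 = 2.

25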